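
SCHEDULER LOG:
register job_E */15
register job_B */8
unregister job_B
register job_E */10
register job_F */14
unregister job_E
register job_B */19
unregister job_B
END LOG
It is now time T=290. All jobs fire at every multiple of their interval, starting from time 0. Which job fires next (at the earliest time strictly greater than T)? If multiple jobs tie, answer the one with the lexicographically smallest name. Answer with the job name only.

Op 1: register job_E */15 -> active={job_E:*/15}
Op 2: register job_B */8 -> active={job_B:*/8, job_E:*/15}
Op 3: unregister job_B -> active={job_E:*/15}
Op 4: register job_E */10 -> active={job_E:*/10}
Op 5: register job_F */14 -> active={job_E:*/10, job_F:*/14}
Op 6: unregister job_E -> active={job_F:*/14}
Op 7: register job_B */19 -> active={job_B:*/19, job_F:*/14}
Op 8: unregister job_B -> active={job_F:*/14}
  job_F: interval 14, next fire after T=290 is 294
Earliest = 294, winner (lex tiebreak) = job_F

Answer: job_F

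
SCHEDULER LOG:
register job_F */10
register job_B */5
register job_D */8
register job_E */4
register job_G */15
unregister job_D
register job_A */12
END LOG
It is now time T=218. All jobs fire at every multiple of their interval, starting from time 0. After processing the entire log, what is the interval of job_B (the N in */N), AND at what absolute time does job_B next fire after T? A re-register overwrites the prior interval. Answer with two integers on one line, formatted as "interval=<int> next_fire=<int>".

Op 1: register job_F */10 -> active={job_F:*/10}
Op 2: register job_B */5 -> active={job_B:*/5, job_F:*/10}
Op 3: register job_D */8 -> active={job_B:*/5, job_D:*/8, job_F:*/10}
Op 4: register job_E */4 -> active={job_B:*/5, job_D:*/8, job_E:*/4, job_F:*/10}
Op 5: register job_G */15 -> active={job_B:*/5, job_D:*/8, job_E:*/4, job_F:*/10, job_G:*/15}
Op 6: unregister job_D -> active={job_B:*/5, job_E:*/4, job_F:*/10, job_G:*/15}
Op 7: register job_A */12 -> active={job_A:*/12, job_B:*/5, job_E:*/4, job_F:*/10, job_G:*/15}
Final interval of job_B = 5
Next fire of job_B after T=218: (218//5+1)*5 = 220

Answer: interval=5 next_fire=220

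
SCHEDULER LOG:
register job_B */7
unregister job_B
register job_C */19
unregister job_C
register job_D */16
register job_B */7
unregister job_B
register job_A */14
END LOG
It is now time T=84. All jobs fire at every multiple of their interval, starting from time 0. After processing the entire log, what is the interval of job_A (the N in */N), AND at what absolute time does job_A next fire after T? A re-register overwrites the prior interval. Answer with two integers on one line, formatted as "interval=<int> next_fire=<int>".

Answer: interval=14 next_fire=98

Derivation:
Op 1: register job_B */7 -> active={job_B:*/7}
Op 2: unregister job_B -> active={}
Op 3: register job_C */19 -> active={job_C:*/19}
Op 4: unregister job_C -> active={}
Op 5: register job_D */16 -> active={job_D:*/16}
Op 6: register job_B */7 -> active={job_B:*/7, job_D:*/16}
Op 7: unregister job_B -> active={job_D:*/16}
Op 8: register job_A */14 -> active={job_A:*/14, job_D:*/16}
Final interval of job_A = 14
Next fire of job_A after T=84: (84//14+1)*14 = 98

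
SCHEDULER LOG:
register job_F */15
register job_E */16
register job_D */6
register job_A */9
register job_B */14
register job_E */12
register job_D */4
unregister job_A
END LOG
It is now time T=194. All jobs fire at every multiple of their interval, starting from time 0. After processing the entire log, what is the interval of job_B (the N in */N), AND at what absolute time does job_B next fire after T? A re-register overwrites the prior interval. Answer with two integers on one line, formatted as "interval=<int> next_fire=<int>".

Op 1: register job_F */15 -> active={job_F:*/15}
Op 2: register job_E */16 -> active={job_E:*/16, job_F:*/15}
Op 3: register job_D */6 -> active={job_D:*/6, job_E:*/16, job_F:*/15}
Op 4: register job_A */9 -> active={job_A:*/9, job_D:*/6, job_E:*/16, job_F:*/15}
Op 5: register job_B */14 -> active={job_A:*/9, job_B:*/14, job_D:*/6, job_E:*/16, job_F:*/15}
Op 6: register job_E */12 -> active={job_A:*/9, job_B:*/14, job_D:*/6, job_E:*/12, job_F:*/15}
Op 7: register job_D */4 -> active={job_A:*/9, job_B:*/14, job_D:*/4, job_E:*/12, job_F:*/15}
Op 8: unregister job_A -> active={job_B:*/14, job_D:*/4, job_E:*/12, job_F:*/15}
Final interval of job_B = 14
Next fire of job_B after T=194: (194//14+1)*14 = 196

Answer: interval=14 next_fire=196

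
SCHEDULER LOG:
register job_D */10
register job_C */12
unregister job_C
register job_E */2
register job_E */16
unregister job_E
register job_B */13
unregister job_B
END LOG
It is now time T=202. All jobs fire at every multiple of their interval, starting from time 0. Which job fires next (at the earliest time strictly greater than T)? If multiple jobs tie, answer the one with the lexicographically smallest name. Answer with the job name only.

Answer: job_D

Derivation:
Op 1: register job_D */10 -> active={job_D:*/10}
Op 2: register job_C */12 -> active={job_C:*/12, job_D:*/10}
Op 3: unregister job_C -> active={job_D:*/10}
Op 4: register job_E */2 -> active={job_D:*/10, job_E:*/2}
Op 5: register job_E */16 -> active={job_D:*/10, job_E:*/16}
Op 6: unregister job_E -> active={job_D:*/10}
Op 7: register job_B */13 -> active={job_B:*/13, job_D:*/10}
Op 8: unregister job_B -> active={job_D:*/10}
  job_D: interval 10, next fire after T=202 is 210
Earliest = 210, winner (lex tiebreak) = job_D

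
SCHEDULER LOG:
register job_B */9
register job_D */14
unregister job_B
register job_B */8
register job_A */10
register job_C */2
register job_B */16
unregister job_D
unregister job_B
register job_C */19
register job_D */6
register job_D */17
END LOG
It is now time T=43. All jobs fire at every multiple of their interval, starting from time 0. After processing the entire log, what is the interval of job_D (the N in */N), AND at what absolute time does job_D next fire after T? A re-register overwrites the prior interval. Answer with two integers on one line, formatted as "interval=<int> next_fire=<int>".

Op 1: register job_B */9 -> active={job_B:*/9}
Op 2: register job_D */14 -> active={job_B:*/9, job_D:*/14}
Op 3: unregister job_B -> active={job_D:*/14}
Op 4: register job_B */8 -> active={job_B:*/8, job_D:*/14}
Op 5: register job_A */10 -> active={job_A:*/10, job_B:*/8, job_D:*/14}
Op 6: register job_C */2 -> active={job_A:*/10, job_B:*/8, job_C:*/2, job_D:*/14}
Op 7: register job_B */16 -> active={job_A:*/10, job_B:*/16, job_C:*/2, job_D:*/14}
Op 8: unregister job_D -> active={job_A:*/10, job_B:*/16, job_C:*/2}
Op 9: unregister job_B -> active={job_A:*/10, job_C:*/2}
Op 10: register job_C */19 -> active={job_A:*/10, job_C:*/19}
Op 11: register job_D */6 -> active={job_A:*/10, job_C:*/19, job_D:*/6}
Op 12: register job_D */17 -> active={job_A:*/10, job_C:*/19, job_D:*/17}
Final interval of job_D = 17
Next fire of job_D after T=43: (43//17+1)*17 = 51

Answer: interval=17 next_fire=51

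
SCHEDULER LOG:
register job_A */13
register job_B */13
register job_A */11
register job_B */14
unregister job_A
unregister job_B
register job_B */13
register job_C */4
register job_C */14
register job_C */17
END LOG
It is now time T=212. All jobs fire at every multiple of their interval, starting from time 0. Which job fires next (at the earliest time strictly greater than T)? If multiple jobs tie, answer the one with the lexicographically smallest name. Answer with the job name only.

Op 1: register job_A */13 -> active={job_A:*/13}
Op 2: register job_B */13 -> active={job_A:*/13, job_B:*/13}
Op 3: register job_A */11 -> active={job_A:*/11, job_B:*/13}
Op 4: register job_B */14 -> active={job_A:*/11, job_B:*/14}
Op 5: unregister job_A -> active={job_B:*/14}
Op 6: unregister job_B -> active={}
Op 7: register job_B */13 -> active={job_B:*/13}
Op 8: register job_C */4 -> active={job_B:*/13, job_C:*/4}
Op 9: register job_C */14 -> active={job_B:*/13, job_C:*/14}
Op 10: register job_C */17 -> active={job_B:*/13, job_C:*/17}
  job_B: interval 13, next fire after T=212 is 221
  job_C: interval 17, next fire after T=212 is 221
Earliest = 221, winner (lex tiebreak) = job_B

Answer: job_B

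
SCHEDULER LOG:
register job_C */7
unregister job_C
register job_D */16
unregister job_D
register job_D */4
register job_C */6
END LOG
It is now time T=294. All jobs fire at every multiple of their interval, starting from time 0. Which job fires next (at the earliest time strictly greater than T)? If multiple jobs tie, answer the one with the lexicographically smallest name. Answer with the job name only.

Answer: job_D

Derivation:
Op 1: register job_C */7 -> active={job_C:*/7}
Op 2: unregister job_C -> active={}
Op 3: register job_D */16 -> active={job_D:*/16}
Op 4: unregister job_D -> active={}
Op 5: register job_D */4 -> active={job_D:*/4}
Op 6: register job_C */6 -> active={job_C:*/6, job_D:*/4}
  job_C: interval 6, next fire after T=294 is 300
  job_D: interval 4, next fire after T=294 is 296
Earliest = 296, winner (lex tiebreak) = job_D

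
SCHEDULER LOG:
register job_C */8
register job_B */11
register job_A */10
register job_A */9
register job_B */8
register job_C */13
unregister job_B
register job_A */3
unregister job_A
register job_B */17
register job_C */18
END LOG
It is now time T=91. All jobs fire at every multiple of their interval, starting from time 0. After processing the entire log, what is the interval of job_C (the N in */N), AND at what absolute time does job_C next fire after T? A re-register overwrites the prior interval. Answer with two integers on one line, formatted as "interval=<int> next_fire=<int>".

Answer: interval=18 next_fire=108

Derivation:
Op 1: register job_C */8 -> active={job_C:*/8}
Op 2: register job_B */11 -> active={job_B:*/11, job_C:*/8}
Op 3: register job_A */10 -> active={job_A:*/10, job_B:*/11, job_C:*/8}
Op 4: register job_A */9 -> active={job_A:*/9, job_B:*/11, job_C:*/8}
Op 5: register job_B */8 -> active={job_A:*/9, job_B:*/8, job_C:*/8}
Op 6: register job_C */13 -> active={job_A:*/9, job_B:*/8, job_C:*/13}
Op 7: unregister job_B -> active={job_A:*/9, job_C:*/13}
Op 8: register job_A */3 -> active={job_A:*/3, job_C:*/13}
Op 9: unregister job_A -> active={job_C:*/13}
Op 10: register job_B */17 -> active={job_B:*/17, job_C:*/13}
Op 11: register job_C */18 -> active={job_B:*/17, job_C:*/18}
Final interval of job_C = 18
Next fire of job_C after T=91: (91//18+1)*18 = 108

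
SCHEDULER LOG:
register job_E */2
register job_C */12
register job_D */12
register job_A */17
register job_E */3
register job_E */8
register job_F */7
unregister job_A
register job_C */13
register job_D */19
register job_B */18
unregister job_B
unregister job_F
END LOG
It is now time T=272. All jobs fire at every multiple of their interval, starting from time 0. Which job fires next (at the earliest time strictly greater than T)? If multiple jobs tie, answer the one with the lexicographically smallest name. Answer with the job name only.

Answer: job_C

Derivation:
Op 1: register job_E */2 -> active={job_E:*/2}
Op 2: register job_C */12 -> active={job_C:*/12, job_E:*/2}
Op 3: register job_D */12 -> active={job_C:*/12, job_D:*/12, job_E:*/2}
Op 4: register job_A */17 -> active={job_A:*/17, job_C:*/12, job_D:*/12, job_E:*/2}
Op 5: register job_E */3 -> active={job_A:*/17, job_C:*/12, job_D:*/12, job_E:*/3}
Op 6: register job_E */8 -> active={job_A:*/17, job_C:*/12, job_D:*/12, job_E:*/8}
Op 7: register job_F */7 -> active={job_A:*/17, job_C:*/12, job_D:*/12, job_E:*/8, job_F:*/7}
Op 8: unregister job_A -> active={job_C:*/12, job_D:*/12, job_E:*/8, job_F:*/7}
Op 9: register job_C */13 -> active={job_C:*/13, job_D:*/12, job_E:*/8, job_F:*/7}
Op 10: register job_D */19 -> active={job_C:*/13, job_D:*/19, job_E:*/8, job_F:*/7}
Op 11: register job_B */18 -> active={job_B:*/18, job_C:*/13, job_D:*/19, job_E:*/8, job_F:*/7}
Op 12: unregister job_B -> active={job_C:*/13, job_D:*/19, job_E:*/8, job_F:*/7}
Op 13: unregister job_F -> active={job_C:*/13, job_D:*/19, job_E:*/8}
  job_C: interval 13, next fire after T=272 is 273
  job_D: interval 19, next fire after T=272 is 285
  job_E: interval 8, next fire after T=272 is 280
Earliest = 273, winner (lex tiebreak) = job_C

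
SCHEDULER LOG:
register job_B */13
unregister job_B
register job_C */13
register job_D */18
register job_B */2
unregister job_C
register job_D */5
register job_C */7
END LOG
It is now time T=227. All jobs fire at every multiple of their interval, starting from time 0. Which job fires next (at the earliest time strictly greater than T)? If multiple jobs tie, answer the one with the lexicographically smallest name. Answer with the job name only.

Op 1: register job_B */13 -> active={job_B:*/13}
Op 2: unregister job_B -> active={}
Op 3: register job_C */13 -> active={job_C:*/13}
Op 4: register job_D */18 -> active={job_C:*/13, job_D:*/18}
Op 5: register job_B */2 -> active={job_B:*/2, job_C:*/13, job_D:*/18}
Op 6: unregister job_C -> active={job_B:*/2, job_D:*/18}
Op 7: register job_D */5 -> active={job_B:*/2, job_D:*/5}
Op 8: register job_C */7 -> active={job_B:*/2, job_C:*/7, job_D:*/5}
  job_B: interval 2, next fire after T=227 is 228
  job_C: interval 7, next fire after T=227 is 231
  job_D: interval 5, next fire after T=227 is 230
Earliest = 228, winner (lex tiebreak) = job_B

Answer: job_B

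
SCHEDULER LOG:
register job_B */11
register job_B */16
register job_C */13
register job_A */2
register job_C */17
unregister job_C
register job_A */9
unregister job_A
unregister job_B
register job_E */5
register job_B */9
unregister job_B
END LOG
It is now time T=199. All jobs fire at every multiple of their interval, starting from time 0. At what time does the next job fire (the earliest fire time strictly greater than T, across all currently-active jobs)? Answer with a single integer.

Answer: 200

Derivation:
Op 1: register job_B */11 -> active={job_B:*/11}
Op 2: register job_B */16 -> active={job_B:*/16}
Op 3: register job_C */13 -> active={job_B:*/16, job_C:*/13}
Op 4: register job_A */2 -> active={job_A:*/2, job_B:*/16, job_C:*/13}
Op 5: register job_C */17 -> active={job_A:*/2, job_B:*/16, job_C:*/17}
Op 6: unregister job_C -> active={job_A:*/2, job_B:*/16}
Op 7: register job_A */9 -> active={job_A:*/9, job_B:*/16}
Op 8: unregister job_A -> active={job_B:*/16}
Op 9: unregister job_B -> active={}
Op 10: register job_E */5 -> active={job_E:*/5}
Op 11: register job_B */9 -> active={job_B:*/9, job_E:*/5}
Op 12: unregister job_B -> active={job_E:*/5}
  job_E: interval 5, next fire after T=199 is 200
Earliest fire time = 200 (job job_E)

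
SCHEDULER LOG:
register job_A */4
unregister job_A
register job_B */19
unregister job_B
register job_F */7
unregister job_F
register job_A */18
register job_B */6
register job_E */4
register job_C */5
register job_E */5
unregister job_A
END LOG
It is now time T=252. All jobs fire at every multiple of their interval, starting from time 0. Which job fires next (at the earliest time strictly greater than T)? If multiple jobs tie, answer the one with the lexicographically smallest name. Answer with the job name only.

Answer: job_C

Derivation:
Op 1: register job_A */4 -> active={job_A:*/4}
Op 2: unregister job_A -> active={}
Op 3: register job_B */19 -> active={job_B:*/19}
Op 4: unregister job_B -> active={}
Op 5: register job_F */7 -> active={job_F:*/7}
Op 6: unregister job_F -> active={}
Op 7: register job_A */18 -> active={job_A:*/18}
Op 8: register job_B */6 -> active={job_A:*/18, job_B:*/6}
Op 9: register job_E */4 -> active={job_A:*/18, job_B:*/6, job_E:*/4}
Op 10: register job_C */5 -> active={job_A:*/18, job_B:*/6, job_C:*/5, job_E:*/4}
Op 11: register job_E */5 -> active={job_A:*/18, job_B:*/6, job_C:*/5, job_E:*/5}
Op 12: unregister job_A -> active={job_B:*/6, job_C:*/5, job_E:*/5}
  job_B: interval 6, next fire after T=252 is 258
  job_C: interval 5, next fire after T=252 is 255
  job_E: interval 5, next fire after T=252 is 255
Earliest = 255, winner (lex tiebreak) = job_C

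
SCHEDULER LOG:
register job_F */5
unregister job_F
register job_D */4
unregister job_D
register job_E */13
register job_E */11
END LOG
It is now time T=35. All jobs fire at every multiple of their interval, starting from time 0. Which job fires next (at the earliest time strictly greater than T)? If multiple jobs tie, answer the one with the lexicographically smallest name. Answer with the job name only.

Op 1: register job_F */5 -> active={job_F:*/5}
Op 2: unregister job_F -> active={}
Op 3: register job_D */4 -> active={job_D:*/4}
Op 4: unregister job_D -> active={}
Op 5: register job_E */13 -> active={job_E:*/13}
Op 6: register job_E */11 -> active={job_E:*/11}
  job_E: interval 11, next fire after T=35 is 44
Earliest = 44, winner (lex tiebreak) = job_E

Answer: job_E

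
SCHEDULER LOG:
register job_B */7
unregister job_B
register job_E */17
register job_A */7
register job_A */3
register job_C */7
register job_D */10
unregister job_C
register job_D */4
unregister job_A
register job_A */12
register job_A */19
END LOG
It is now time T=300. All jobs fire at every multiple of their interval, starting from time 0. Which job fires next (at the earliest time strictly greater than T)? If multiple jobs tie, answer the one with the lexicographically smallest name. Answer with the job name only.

Op 1: register job_B */7 -> active={job_B:*/7}
Op 2: unregister job_B -> active={}
Op 3: register job_E */17 -> active={job_E:*/17}
Op 4: register job_A */7 -> active={job_A:*/7, job_E:*/17}
Op 5: register job_A */3 -> active={job_A:*/3, job_E:*/17}
Op 6: register job_C */7 -> active={job_A:*/3, job_C:*/7, job_E:*/17}
Op 7: register job_D */10 -> active={job_A:*/3, job_C:*/7, job_D:*/10, job_E:*/17}
Op 8: unregister job_C -> active={job_A:*/3, job_D:*/10, job_E:*/17}
Op 9: register job_D */4 -> active={job_A:*/3, job_D:*/4, job_E:*/17}
Op 10: unregister job_A -> active={job_D:*/4, job_E:*/17}
Op 11: register job_A */12 -> active={job_A:*/12, job_D:*/4, job_E:*/17}
Op 12: register job_A */19 -> active={job_A:*/19, job_D:*/4, job_E:*/17}
  job_A: interval 19, next fire after T=300 is 304
  job_D: interval 4, next fire after T=300 is 304
  job_E: interval 17, next fire after T=300 is 306
Earliest = 304, winner (lex tiebreak) = job_A

Answer: job_A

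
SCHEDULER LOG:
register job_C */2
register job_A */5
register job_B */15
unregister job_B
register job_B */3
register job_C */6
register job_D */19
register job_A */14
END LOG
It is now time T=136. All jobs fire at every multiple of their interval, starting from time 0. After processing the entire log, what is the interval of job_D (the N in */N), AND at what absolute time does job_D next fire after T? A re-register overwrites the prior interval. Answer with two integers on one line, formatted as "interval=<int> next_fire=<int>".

Op 1: register job_C */2 -> active={job_C:*/2}
Op 2: register job_A */5 -> active={job_A:*/5, job_C:*/2}
Op 3: register job_B */15 -> active={job_A:*/5, job_B:*/15, job_C:*/2}
Op 4: unregister job_B -> active={job_A:*/5, job_C:*/2}
Op 5: register job_B */3 -> active={job_A:*/5, job_B:*/3, job_C:*/2}
Op 6: register job_C */6 -> active={job_A:*/5, job_B:*/3, job_C:*/6}
Op 7: register job_D */19 -> active={job_A:*/5, job_B:*/3, job_C:*/6, job_D:*/19}
Op 8: register job_A */14 -> active={job_A:*/14, job_B:*/3, job_C:*/6, job_D:*/19}
Final interval of job_D = 19
Next fire of job_D after T=136: (136//19+1)*19 = 152

Answer: interval=19 next_fire=152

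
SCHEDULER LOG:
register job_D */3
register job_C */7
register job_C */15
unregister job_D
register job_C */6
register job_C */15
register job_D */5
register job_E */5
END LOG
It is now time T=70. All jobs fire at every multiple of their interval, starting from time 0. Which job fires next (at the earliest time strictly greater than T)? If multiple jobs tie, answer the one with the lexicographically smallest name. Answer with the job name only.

Op 1: register job_D */3 -> active={job_D:*/3}
Op 2: register job_C */7 -> active={job_C:*/7, job_D:*/3}
Op 3: register job_C */15 -> active={job_C:*/15, job_D:*/3}
Op 4: unregister job_D -> active={job_C:*/15}
Op 5: register job_C */6 -> active={job_C:*/6}
Op 6: register job_C */15 -> active={job_C:*/15}
Op 7: register job_D */5 -> active={job_C:*/15, job_D:*/5}
Op 8: register job_E */5 -> active={job_C:*/15, job_D:*/5, job_E:*/5}
  job_C: interval 15, next fire after T=70 is 75
  job_D: interval 5, next fire after T=70 is 75
  job_E: interval 5, next fire after T=70 is 75
Earliest = 75, winner (lex tiebreak) = job_C

Answer: job_C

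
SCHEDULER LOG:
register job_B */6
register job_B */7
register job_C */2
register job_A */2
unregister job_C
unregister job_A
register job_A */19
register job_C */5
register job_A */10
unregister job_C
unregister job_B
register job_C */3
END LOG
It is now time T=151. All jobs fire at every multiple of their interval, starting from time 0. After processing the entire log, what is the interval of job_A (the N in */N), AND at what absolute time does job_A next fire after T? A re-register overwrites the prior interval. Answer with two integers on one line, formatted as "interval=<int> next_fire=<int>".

Op 1: register job_B */6 -> active={job_B:*/6}
Op 2: register job_B */7 -> active={job_B:*/7}
Op 3: register job_C */2 -> active={job_B:*/7, job_C:*/2}
Op 4: register job_A */2 -> active={job_A:*/2, job_B:*/7, job_C:*/2}
Op 5: unregister job_C -> active={job_A:*/2, job_B:*/7}
Op 6: unregister job_A -> active={job_B:*/7}
Op 7: register job_A */19 -> active={job_A:*/19, job_B:*/7}
Op 8: register job_C */5 -> active={job_A:*/19, job_B:*/7, job_C:*/5}
Op 9: register job_A */10 -> active={job_A:*/10, job_B:*/7, job_C:*/5}
Op 10: unregister job_C -> active={job_A:*/10, job_B:*/7}
Op 11: unregister job_B -> active={job_A:*/10}
Op 12: register job_C */3 -> active={job_A:*/10, job_C:*/3}
Final interval of job_A = 10
Next fire of job_A after T=151: (151//10+1)*10 = 160

Answer: interval=10 next_fire=160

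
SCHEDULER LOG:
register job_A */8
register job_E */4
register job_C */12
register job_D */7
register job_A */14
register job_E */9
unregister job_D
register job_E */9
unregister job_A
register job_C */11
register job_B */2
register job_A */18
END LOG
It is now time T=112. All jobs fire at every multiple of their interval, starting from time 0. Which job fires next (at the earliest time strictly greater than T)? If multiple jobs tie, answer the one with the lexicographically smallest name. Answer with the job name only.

Op 1: register job_A */8 -> active={job_A:*/8}
Op 2: register job_E */4 -> active={job_A:*/8, job_E:*/4}
Op 3: register job_C */12 -> active={job_A:*/8, job_C:*/12, job_E:*/4}
Op 4: register job_D */7 -> active={job_A:*/8, job_C:*/12, job_D:*/7, job_E:*/4}
Op 5: register job_A */14 -> active={job_A:*/14, job_C:*/12, job_D:*/7, job_E:*/4}
Op 6: register job_E */9 -> active={job_A:*/14, job_C:*/12, job_D:*/7, job_E:*/9}
Op 7: unregister job_D -> active={job_A:*/14, job_C:*/12, job_E:*/9}
Op 8: register job_E */9 -> active={job_A:*/14, job_C:*/12, job_E:*/9}
Op 9: unregister job_A -> active={job_C:*/12, job_E:*/9}
Op 10: register job_C */11 -> active={job_C:*/11, job_E:*/9}
Op 11: register job_B */2 -> active={job_B:*/2, job_C:*/11, job_E:*/9}
Op 12: register job_A */18 -> active={job_A:*/18, job_B:*/2, job_C:*/11, job_E:*/9}
  job_A: interval 18, next fire after T=112 is 126
  job_B: interval 2, next fire after T=112 is 114
  job_C: interval 11, next fire after T=112 is 121
  job_E: interval 9, next fire after T=112 is 117
Earliest = 114, winner (lex tiebreak) = job_B

Answer: job_B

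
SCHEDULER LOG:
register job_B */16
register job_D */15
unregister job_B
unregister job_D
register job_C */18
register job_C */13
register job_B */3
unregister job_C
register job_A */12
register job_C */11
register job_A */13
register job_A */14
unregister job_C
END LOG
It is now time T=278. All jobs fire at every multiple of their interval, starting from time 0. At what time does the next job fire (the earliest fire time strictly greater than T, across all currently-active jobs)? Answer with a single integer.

Op 1: register job_B */16 -> active={job_B:*/16}
Op 2: register job_D */15 -> active={job_B:*/16, job_D:*/15}
Op 3: unregister job_B -> active={job_D:*/15}
Op 4: unregister job_D -> active={}
Op 5: register job_C */18 -> active={job_C:*/18}
Op 6: register job_C */13 -> active={job_C:*/13}
Op 7: register job_B */3 -> active={job_B:*/3, job_C:*/13}
Op 8: unregister job_C -> active={job_B:*/3}
Op 9: register job_A */12 -> active={job_A:*/12, job_B:*/3}
Op 10: register job_C */11 -> active={job_A:*/12, job_B:*/3, job_C:*/11}
Op 11: register job_A */13 -> active={job_A:*/13, job_B:*/3, job_C:*/11}
Op 12: register job_A */14 -> active={job_A:*/14, job_B:*/3, job_C:*/11}
Op 13: unregister job_C -> active={job_A:*/14, job_B:*/3}
  job_A: interval 14, next fire after T=278 is 280
  job_B: interval 3, next fire after T=278 is 279
Earliest fire time = 279 (job job_B)

Answer: 279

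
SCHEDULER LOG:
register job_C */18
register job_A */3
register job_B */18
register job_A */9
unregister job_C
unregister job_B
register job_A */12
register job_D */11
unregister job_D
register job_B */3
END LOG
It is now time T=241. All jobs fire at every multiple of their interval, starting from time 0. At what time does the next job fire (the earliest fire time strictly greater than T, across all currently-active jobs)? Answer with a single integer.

Answer: 243

Derivation:
Op 1: register job_C */18 -> active={job_C:*/18}
Op 2: register job_A */3 -> active={job_A:*/3, job_C:*/18}
Op 3: register job_B */18 -> active={job_A:*/3, job_B:*/18, job_C:*/18}
Op 4: register job_A */9 -> active={job_A:*/9, job_B:*/18, job_C:*/18}
Op 5: unregister job_C -> active={job_A:*/9, job_B:*/18}
Op 6: unregister job_B -> active={job_A:*/9}
Op 7: register job_A */12 -> active={job_A:*/12}
Op 8: register job_D */11 -> active={job_A:*/12, job_D:*/11}
Op 9: unregister job_D -> active={job_A:*/12}
Op 10: register job_B */3 -> active={job_A:*/12, job_B:*/3}
  job_A: interval 12, next fire after T=241 is 252
  job_B: interval 3, next fire after T=241 is 243
Earliest fire time = 243 (job job_B)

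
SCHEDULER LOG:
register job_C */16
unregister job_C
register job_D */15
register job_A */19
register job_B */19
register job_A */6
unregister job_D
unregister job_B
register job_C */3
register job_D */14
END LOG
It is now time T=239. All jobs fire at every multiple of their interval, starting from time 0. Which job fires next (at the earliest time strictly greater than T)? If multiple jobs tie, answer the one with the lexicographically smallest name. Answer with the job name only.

Answer: job_A

Derivation:
Op 1: register job_C */16 -> active={job_C:*/16}
Op 2: unregister job_C -> active={}
Op 3: register job_D */15 -> active={job_D:*/15}
Op 4: register job_A */19 -> active={job_A:*/19, job_D:*/15}
Op 5: register job_B */19 -> active={job_A:*/19, job_B:*/19, job_D:*/15}
Op 6: register job_A */6 -> active={job_A:*/6, job_B:*/19, job_D:*/15}
Op 7: unregister job_D -> active={job_A:*/6, job_B:*/19}
Op 8: unregister job_B -> active={job_A:*/6}
Op 9: register job_C */3 -> active={job_A:*/6, job_C:*/3}
Op 10: register job_D */14 -> active={job_A:*/6, job_C:*/3, job_D:*/14}
  job_A: interval 6, next fire after T=239 is 240
  job_C: interval 3, next fire after T=239 is 240
  job_D: interval 14, next fire after T=239 is 252
Earliest = 240, winner (lex tiebreak) = job_A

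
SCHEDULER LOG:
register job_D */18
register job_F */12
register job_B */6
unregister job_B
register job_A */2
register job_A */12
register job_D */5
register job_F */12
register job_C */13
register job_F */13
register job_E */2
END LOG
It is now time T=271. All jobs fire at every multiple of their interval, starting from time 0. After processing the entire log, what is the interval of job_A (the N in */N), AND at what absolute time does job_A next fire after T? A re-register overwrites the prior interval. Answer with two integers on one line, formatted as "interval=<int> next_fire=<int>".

Answer: interval=12 next_fire=276

Derivation:
Op 1: register job_D */18 -> active={job_D:*/18}
Op 2: register job_F */12 -> active={job_D:*/18, job_F:*/12}
Op 3: register job_B */6 -> active={job_B:*/6, job_D:*/18, job_F:*/12}
Op 4: unregister job_B -> active={job_D:*/18, job_F:*/12}
Op 5: register job_A */2 -> active={job_A:*/2, job_D:*/18, job_F:*/12}
Op 6: register job_A */12 -> active={job_A:*/12, job_D:*/18, job_F:*/12}
Op 7: register job_D */5 -> active={job_A:*/12, job_D:*/5, job_F:*/12}
Op 8: register job_F */12 -> active={job_A:*/12, job_D:*/5, job_F:*/12}
Op 9: register job_C */13 -> active={job_A:*/12, job_C:*/13, job_D:*/5, job_F:*/12}
Op 10: register job_F */13 -> active={job_A:*/12, job_C:*/13, job_D:*/5, job_F:*/13}
Op 11: register job_E */2 -> active={job_A:*/12, job_C:*/13, job_D:*/5, job_E:*/2, job_F:*/13}
Final interval of job_A = 12
Next fire of job_A after T=271: (271//12+1)*12 = 276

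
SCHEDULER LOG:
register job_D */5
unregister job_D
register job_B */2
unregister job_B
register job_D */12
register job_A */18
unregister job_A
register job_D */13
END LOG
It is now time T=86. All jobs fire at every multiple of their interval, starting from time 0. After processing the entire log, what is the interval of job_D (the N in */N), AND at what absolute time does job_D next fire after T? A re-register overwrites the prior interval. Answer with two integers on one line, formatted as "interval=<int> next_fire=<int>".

Op 1: register job_D */5 -> active={job_D:*/5}
Op 2: unregister job_D -> active={}
Op 3: register job_B */2 -> active={job_B:*/2}
Op 4: unregister job_B -> active={}
Op 5: register job_D */12 -> active={job_D:*/12}
Op 6: register job_A */18 -> active={job_A:*/18, job_D:*/12}
Op 7: unregister job_A -> active={job_D:*/12}
Op 8: register job_D */13 -> active={job_D:*/13}
Final interval of job_D = 13
Next fire of job_D after T=86: (86//13+1)*13 = 91

Answer: interval=13 next_fire=91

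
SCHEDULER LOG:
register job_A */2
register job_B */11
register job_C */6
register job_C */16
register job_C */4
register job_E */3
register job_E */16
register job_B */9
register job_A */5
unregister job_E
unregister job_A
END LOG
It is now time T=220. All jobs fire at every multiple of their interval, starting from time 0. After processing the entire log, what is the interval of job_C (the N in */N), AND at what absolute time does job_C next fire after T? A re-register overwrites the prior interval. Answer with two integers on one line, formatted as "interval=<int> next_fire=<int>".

Op 1: register job_A */2 -> active={job_A:*/2}
Op 2: register job_B */11 -> active={job_A:*/2, job_B:*/11}
Op 3: register job_C */6 -> active={job_A:*/2, job_B:*/11, job_C:*/6}
Op 4: register job_C */16 -> active={job_A:*/2, job_B:*/11, job_C:*/16}
Op 5: register job_C */4 -> active={job_A:*/2, job_B:*/11, job_C:*/4}
Op 6: register job_E */3 -> active={job_A:*/2, job_B:*/11, job_C:*/4, job_E:*/3}
Op 7: register job_E */16 -> active={job_A:*/2, job_B:*/11, job_C:*/4, job_E:*/16}
Op 8: register job_B */9 -> active={job_A:*/2, job_B:*/9, job_C:*/4, job_E:*/16}
Op 9: register job_A */5 -> active={job_A:*/5, job_B:*/9, job_C:*/4, job_E:*/16}
Op 10: unregister job_E -> active={job_A:*/5, job_B:*/9, job_C:*/4}
Op 11: unregister job_A -> active={job_B:*/9, job_C:*/4}
Final interval of job_C = 4
Next fire of job_C after T=220: (220//4+1)*4 = 224

Answer: interval=4 next_fire=224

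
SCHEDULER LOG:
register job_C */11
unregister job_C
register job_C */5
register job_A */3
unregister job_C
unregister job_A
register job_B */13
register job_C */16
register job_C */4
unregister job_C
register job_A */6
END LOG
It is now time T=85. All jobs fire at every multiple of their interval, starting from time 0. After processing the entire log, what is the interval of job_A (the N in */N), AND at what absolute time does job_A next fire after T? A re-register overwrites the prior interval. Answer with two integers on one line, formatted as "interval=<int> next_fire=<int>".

Op 1: register job_C */11 -> active={job_C:*/11}
Op 2: unregister job_C -> active={}
Op 3: register job_C */5 -> active={job_C:*/5}
Op 4: register job_A */3 -> active={job_A:*/3, job_C:*/5}
Op 5: unregister job_C -> active={job_A:*/3}
Op 6: unregister job_A -> active={}
Op 7: register job_B */13 -> active={job_B:*/13}
Op 8: register job_C */16 -> active={job_B:*/13, job_C:*/16}
Op 9: register job_C */4 -> active={job_B:*/13, job_C:*/4}
Op 10: unregister job_C -> active={job_B:*/13}
Op 11: register job_A */6 -> active={job_A:*/6, job_B:*/13}
Final interval of job_A = 6
Next fire of job_A after T=85: (85//6+1)*6 = 90

Answer: interval=6 next_fire=90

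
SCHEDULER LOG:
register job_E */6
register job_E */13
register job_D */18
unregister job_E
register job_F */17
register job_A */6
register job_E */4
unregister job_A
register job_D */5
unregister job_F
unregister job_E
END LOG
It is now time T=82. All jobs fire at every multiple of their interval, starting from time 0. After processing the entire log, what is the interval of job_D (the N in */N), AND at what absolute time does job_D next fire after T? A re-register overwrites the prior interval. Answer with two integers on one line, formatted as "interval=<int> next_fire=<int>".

Op 1: register job_E */6 -> active={job_E:*/6}
Op 2: register job_E */13 -> active={job_E:*/13}
Op 3: register job_D */18 -> active={job_D:*/18, job_E:*/13}
Op 4: unregister job_E -> active={job_D:*/18}
Op 5: register job_F */17 -> active={job_D:*/18, job_F:*/17}
Op 6: register job_A */6 -> active={job_A:*/6, job_D:*/18, job_F:*/17}
Op 7: register job_E */4 -> active={job_A:*/6, job_D:*/18, job_E:*/4, job_F:*/17}
Op 8: unregister job_A -> active={job_D:*/18, job_E:*/4, job_F:*/17}
Op 9: register job_D */5 -> active={job_D:*/5, job_E:*/4, job_F:*/17}
Op 10: unregister job_F -> active={job_D:*/5, job_E:*/4}
Op 11: unregister job_E -> active={job_D:*/5}
Final interval of job_D = 5
Next fire of job_D after T=82: (82//5+1)*5 = 85

Answer: interval=5 next_fire=85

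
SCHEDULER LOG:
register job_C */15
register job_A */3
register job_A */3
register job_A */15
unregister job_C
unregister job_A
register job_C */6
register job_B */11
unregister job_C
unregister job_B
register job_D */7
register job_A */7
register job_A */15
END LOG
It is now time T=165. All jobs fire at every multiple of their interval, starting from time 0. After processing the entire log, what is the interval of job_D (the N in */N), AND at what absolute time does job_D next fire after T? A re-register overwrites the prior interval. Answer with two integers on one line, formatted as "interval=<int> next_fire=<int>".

Op 1: register job_C */15 -> active={job_C:*/15}
Op 2: register job_A */3 -> active={job_A:*/3, job_C:*/15}
Op 3: register job_A */3 -> active={job_A:*/3, job_C:*/15}
Op 4: register job_A */15 -> active={job_A:*/15, job_C:*/15}
Op 5: unregister job_C -> active={job_A:*/15}
Op 6: unregister job_A -> active={}
Op 7: register job_C */6 -> active={job_C:*/6}
Op 8: register job_B */11 -> active={job_B:*/11, job_C:*/6}
Op 9: unregister job_C -> active={job_B:*/11}
Op 10: unregister job_B -> active={}
Op 11: register job_D */7 -> active={job_D:*/7}
Op 12: register job_A */7 -> active={job_A:*/7, job_D:*/7}
Op 13: register job_A */15 -> active={job_A:*/15, job_D:*/7}
Final interval of job_D = 7
Next fire of job_D after T=165: (165//7+1)*7 = 168

Answer: interval=7 next_fire=168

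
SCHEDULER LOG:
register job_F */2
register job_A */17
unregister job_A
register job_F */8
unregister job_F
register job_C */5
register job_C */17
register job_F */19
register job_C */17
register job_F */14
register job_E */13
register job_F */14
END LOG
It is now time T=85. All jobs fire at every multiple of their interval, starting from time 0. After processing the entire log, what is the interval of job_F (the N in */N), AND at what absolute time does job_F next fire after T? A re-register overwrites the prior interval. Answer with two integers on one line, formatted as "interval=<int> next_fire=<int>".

Op 1: register job_F */2 -> active={job_F:*/2}
Op 2: register job_A */17 -> active={job_A:*/17, job_F:*/2}
Op 3: unregister job_A -> active={job_F:*/2}
Op 4: register job_F */8 -> active={job_F:*/8}
Op 5: unregister job_F -> active={}
Op 6: register job_C */5 -> active={job_C:*/5}
Op 7: register job_C */17 -> active={job_C:*/17}
Op 8: register job_F */19 -> active={job_C:*/17, job_F:*/19}
Op 9: register job_C */17 -> active={job_C:*/17, job_F:*/19}
Op 10: register job_F */14 -> active={job_C:*/17, job_F:*/14}
Op 11: register job_E */13 -> active={job_C:*/17, job_E:*/13, job_F:*/14}
Op 12: register job_F */14 -> active={job_C:*/17, job_E:*/13, job_F:*/14}
Final interval of job_F = 14
Next fire of job_F after T=85: (85//14+1)*14 = 98

Answer: interval=14 next_fire=98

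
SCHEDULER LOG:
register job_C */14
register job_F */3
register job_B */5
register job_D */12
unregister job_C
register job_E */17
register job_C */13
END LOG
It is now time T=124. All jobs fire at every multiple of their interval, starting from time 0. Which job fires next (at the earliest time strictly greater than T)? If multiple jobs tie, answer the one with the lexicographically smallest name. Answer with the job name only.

Answer: job_B

Derivation:
Op 1: register job_C */14 -> active={job_C:*/14}
Op 2: register job_F */3 -> active={job_C:*/14, job_F:*/3}
Op 3: register job_B */5 -> active={job_B:*/5, job_C:*/14, job_F:*/3}
Op 4: register job_D */12 -> active={job_B:*/5, job_C:*/14, job_D:*/12, job_F:*/3}
Op 5: unregister job_C -> active={job_B:*/5, job_D:*/12, job_F:*/3}
Op 6: register job_E */17 -> active={job_B:*/5, job_D:*/12, job_E:*/17, job_F:*/3}
Op 7: register job_C */13 -> active={job_B:*/5, job_C:*/13, job_D:*/12, job_E:*/17, job_F:*/3}
  job_B: interval 5, next fire after T=124 is 125
  job_C: interval 13, next fire after T=124 is 130
  job_D: interval 12, next fire after T=124 is 132
  job_E: interval 17, next fire after T=124 is 136
  job_F: interval 3, next fire after T=124 is 126
Earliest = 125, winner (lex tiebreak) = job_B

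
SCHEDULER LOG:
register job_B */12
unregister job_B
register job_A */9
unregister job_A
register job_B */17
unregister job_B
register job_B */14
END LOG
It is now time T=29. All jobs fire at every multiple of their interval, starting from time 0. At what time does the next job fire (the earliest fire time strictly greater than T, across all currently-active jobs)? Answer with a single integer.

Op 1: register job_B */12 -> active={job_B:*/12}
Op 2: unregister job_B -> active={}
Op 3: register job_A */9 -> active={job_A:*/9}
Op 4: unregister job_A -> active={}
Op 5: register job_B */17 -> active={job_B:*/17}
Op 6: unregister job_B -> active={}
Op 7: register job_B */14 -> active={job_B:*/14}
  job_B: interval 14, next fire after T=29 is 42
Earliest fire time = 42 (job job_B)

Answer: 42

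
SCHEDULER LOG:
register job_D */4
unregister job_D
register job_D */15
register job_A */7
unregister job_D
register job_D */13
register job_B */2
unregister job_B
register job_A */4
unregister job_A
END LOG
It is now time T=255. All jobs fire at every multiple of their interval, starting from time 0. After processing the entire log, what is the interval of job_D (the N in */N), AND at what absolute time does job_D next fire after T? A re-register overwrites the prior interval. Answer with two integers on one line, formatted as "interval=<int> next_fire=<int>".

Op 1: register job_D */4 -> active={job_D:*/4}
Op 2: unregister job_D -> active={}
Op 3: register job_D */15 -> active={job_D:*/15}
Op 4: register job_A */7 -> active={job_A:*/7, job_D:*/15}
Op 5: unregister job_D -> active={job_A:*/7}
Op 6: register job_D */13 -> active={job_A:*/7, job_D:*/13}
Op 7: register job_B */2 -> active={job_A:*/7, job_B:*/2, job_D:*/13}
Op 8: unregister job_B -> active={job_A:*/7, job_D:*/13}
Op 9: register job_A */4 -> active={job_A:*/4, job_D:*/13}
Op 10: unregister job_A -> active={job_D:*/13}
Final interval of job_D = 13
Next fire of job_D after T=255: (255//13+1)*13 = 260

Answer: interval=13 next_fire=260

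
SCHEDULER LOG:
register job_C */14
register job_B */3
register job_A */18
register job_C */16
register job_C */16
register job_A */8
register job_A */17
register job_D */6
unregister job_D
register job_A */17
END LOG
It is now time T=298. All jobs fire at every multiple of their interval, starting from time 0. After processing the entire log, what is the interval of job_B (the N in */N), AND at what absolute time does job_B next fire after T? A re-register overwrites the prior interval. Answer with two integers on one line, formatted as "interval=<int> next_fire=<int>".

Op 1: register job_C */14 -> active={job_C:*/14}
Op 2: register job_B */3 -> active={job_B:*/3, job_C:*/14}
Op 3: register job_A */18 -> active={job_A:*/18, job_B:*/3, job_C:*/14}
Op 4: register job_C */16 -> active={job_A:*/18, job_B:*/3, job_C:*/16}
Op 5: register job_C */16 -> active={job_A:*/18, job_B:*/3, job_C:*/16}
Op 6: register job_A */8 -> active={job_A:*/8, job_B:*/3, job_C:*/16}
Op 7: register job_A */17 -> active={job_A:*/17, job_B:*/3, job_C:*/16}
Op 8: register job_D */6 -> active={job_A:*/17, job_B:*/3, job_C:*/16, job_D:*/6}
Op 9: unregister job_D -> active={job_A:*/17, job_B:*/3, job_C:*/16}
Op 10: register job_A */17 -> active={job_A:*/17, job_B:*/3, job_C:*/16}
Final interval of job_B = 3
Next fire of job_B after T=298: (298//3+1)*3 = 300

Answer: interval=3 next_fire=300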